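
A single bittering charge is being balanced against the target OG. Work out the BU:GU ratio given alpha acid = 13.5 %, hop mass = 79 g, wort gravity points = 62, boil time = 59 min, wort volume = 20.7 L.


U = 1.65·0.000125^(GP/1000)·(1−e^(−0.04t))/4.15;  IBU = (α/100)·m·U·1000/V;  BU:GU = IBU/GP
U = 1.65·0.000125^(62/1000)·(1−e^(−0.04·59))/4.15 = 0.2062
IBU = (13.5/100)·79·0.2062·1000/20.7 = 106.2580
BU:GU = 106.2580/62

1.7138


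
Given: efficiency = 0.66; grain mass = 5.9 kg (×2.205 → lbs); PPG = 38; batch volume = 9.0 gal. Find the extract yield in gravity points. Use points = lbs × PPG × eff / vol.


lbs = 5.9 × 2.205 = 13.0095
points = 13.0095 × 38 × 0.66 / 9.0

36.2531 points


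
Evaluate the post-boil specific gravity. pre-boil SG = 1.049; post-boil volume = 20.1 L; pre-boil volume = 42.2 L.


SG_post = 1 + (SG_pre − 1)·V_pre/V_post
pts_pre = (1.049 − 1)·1000 = 49.0000
pts_post = 49.0000·42.2/20.1 = 102.8756
SG_post = 1 + 102.8756/1000

1.1029


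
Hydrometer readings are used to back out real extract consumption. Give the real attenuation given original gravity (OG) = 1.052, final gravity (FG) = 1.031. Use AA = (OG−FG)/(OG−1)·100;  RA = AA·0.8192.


AA = (1.052 − 1.031)/(1.052 − 1)·100 = 40.3846
RA = 40.3846·0.8192

33.0831 %


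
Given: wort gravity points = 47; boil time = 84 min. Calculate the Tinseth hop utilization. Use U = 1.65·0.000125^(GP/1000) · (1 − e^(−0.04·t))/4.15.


bigness = 1.65·0.000125^(47/1000) = 1.0815
boil_factor = (1 − e^(−0.04·84))/4.15 = 0.2326
U = 1.0815 · 0.2326

0.2516


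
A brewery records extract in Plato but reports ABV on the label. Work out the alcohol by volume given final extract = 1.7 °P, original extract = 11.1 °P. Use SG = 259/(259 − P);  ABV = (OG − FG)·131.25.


OG = 259/(259 − 11.1) = 1.0448
FG = 259/(259 − 1.7) = 1.0066
ABV = (1.0448 − 1.0066)·131.25

5.0097 % ABV


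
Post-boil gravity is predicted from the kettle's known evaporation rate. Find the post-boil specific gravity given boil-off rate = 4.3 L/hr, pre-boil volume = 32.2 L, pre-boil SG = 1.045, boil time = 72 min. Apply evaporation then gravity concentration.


V_post = V_pre − rate·(t/60);  SG_post = 1 + (SG_pre−1)·V_pre/V_post
V_post = 32.2 − 4.3·(72/60) = 27.0400
SG_post = 1 + (1.045 − 1)·32.2/27.0400

1.0536


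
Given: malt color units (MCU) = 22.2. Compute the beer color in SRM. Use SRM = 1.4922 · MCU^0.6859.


SRM = 1.4922 · 22.2^0.6859

12.5110 SRM


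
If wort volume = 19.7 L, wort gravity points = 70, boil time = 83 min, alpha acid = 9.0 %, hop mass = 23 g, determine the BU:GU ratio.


U = 1.65·0.000125^(GP/1000)·(1−e^(−0.04t))/4.15;  IBU = (α/100)·m·U·1000/V;  BU:GU = IBU/GP
U = 1.65·0.000125^(70/1000)·(1−e^(−0.04·83))/4.15 = 0.2043
IBU = (9.0/100)·23·0.2043·1000/19.7 = 21.4650
BU:GU = 21.4650/70

0.3066


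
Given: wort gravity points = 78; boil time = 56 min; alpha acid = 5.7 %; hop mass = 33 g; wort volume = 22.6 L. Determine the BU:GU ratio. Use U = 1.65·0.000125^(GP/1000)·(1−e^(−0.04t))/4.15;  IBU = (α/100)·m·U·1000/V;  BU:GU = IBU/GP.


U = 1.65·0.000125^(78/1000)·(1−e^(−0.04·56))/4.15 = 0.1762
IBU = (5.7/100)·33·0.1762·1000/22.6 = 14.6686
BU:GU = 14.6686/78

0.1881


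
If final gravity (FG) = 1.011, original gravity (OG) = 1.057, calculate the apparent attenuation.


AA = (OG − FG)/(OG − 1) · 100
AA = (1.057 − 1.011)/(1.057 − 1) · 100

80.7018 %


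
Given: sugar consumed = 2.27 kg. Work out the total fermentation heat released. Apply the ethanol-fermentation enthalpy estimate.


Q = m_sugar · 590 kJ/kg
Q = 2.27 · 590

1339.3000 kJ


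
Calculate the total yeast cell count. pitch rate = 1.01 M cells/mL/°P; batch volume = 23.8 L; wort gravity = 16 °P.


cells (billions) = rate · V_L · °P
cells = 1.01 · 23.8 · 16

384.6080 billion cells


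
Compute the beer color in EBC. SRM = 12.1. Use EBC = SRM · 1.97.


EBC = 12.1 · 1.97

23.8370 EBC


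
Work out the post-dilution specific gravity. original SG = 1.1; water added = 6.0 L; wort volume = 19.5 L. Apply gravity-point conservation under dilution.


SG_new = 1 + (SG_old − 1)·V_old/(V_old + V_water)
pts = (1.1 − 1)·1000·19.5/(19.5 + 6.0) = 76.4706
SG_new = 1 + 76.4706/1000

1.0765


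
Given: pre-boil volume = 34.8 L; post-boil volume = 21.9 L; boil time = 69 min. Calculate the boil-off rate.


rate = (V_pre − V_post) / (t_min/60)
rate = (34.8 − 21.9) / (69/60)

11.2174 L/hr


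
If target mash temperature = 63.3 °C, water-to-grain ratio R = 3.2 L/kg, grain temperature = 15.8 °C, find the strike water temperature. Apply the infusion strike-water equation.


T_strike = (0.41/R)·(T_mash − T_grain) + T_mash
T_strike = (0.41/3.2)·(63.3 − 15.8) + 63.3

69.3859 °C


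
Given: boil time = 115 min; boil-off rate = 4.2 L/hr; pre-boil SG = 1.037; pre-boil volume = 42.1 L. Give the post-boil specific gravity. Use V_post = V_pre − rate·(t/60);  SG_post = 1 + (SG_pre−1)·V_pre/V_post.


V_post = 42.1 − 4.2·(115/60) = 34.0500
SG_post = 1 + (1.037 − 1)·42.1/34.0500

1.0457


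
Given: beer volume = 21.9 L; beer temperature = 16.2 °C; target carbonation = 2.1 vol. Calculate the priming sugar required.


residual = 14.695·(0.01821 + 0.09011·e^(−0.04·T));  sugar = (target − residual)·4.0·V
residual = 14.695·(0.01821 + 0.09011·e^(−0.04·16.2)) = 0.9603
sugar = (2.1 − 0.9603)·4.0·21.9

99.8416 g


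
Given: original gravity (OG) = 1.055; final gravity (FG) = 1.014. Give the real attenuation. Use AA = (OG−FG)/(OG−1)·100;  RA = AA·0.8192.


AA = (1.055 − 1.014)/(1.055 − 1)·100 = 74.5455
RA = 74.5455·0.8192

61.0676 %


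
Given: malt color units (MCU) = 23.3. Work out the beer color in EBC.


SRM = 1.4922·MCU^0.6859;  EBC = SRM·1.97
SRM = 1.4922·23.3^0.6859 = 12.9329
EBC = 12.9329·1.97

25.4778 EBC


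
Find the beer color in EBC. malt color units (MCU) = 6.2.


SRM = 1.4922·MCU^0.6859;  EBC = SRM·1.97
SRM = 1.4922·6.2^0.6859 = 5.2159
EBC = 5.2159·1.97

10.2753 EBC


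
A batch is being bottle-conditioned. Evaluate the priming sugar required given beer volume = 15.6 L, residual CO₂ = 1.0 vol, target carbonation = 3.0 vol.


sugar = (target − residual)·4.0·V
sugar = (3.0 − 1.0)·4.0·15.6

124.8000 g


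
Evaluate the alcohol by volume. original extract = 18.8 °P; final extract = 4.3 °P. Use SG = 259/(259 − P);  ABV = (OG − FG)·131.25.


OG = 259/(259 − 18.8) = 1.0783
FG = 259/(259 − 4.3) = 1.0169
ABV = (1.0783 − 1.0169)·131.25

8.0568 % ABV


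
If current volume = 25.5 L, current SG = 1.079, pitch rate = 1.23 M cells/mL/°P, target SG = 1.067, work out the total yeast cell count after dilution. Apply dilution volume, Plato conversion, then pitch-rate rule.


V_w = V·((SG_c−1)/(SG_t−1)−1);  °P = 259 − 259/SG_t;  cells = rate·(V+V_w)·°P
V_w = 25.5·((1.079−1)/(1.067−1)−1) = 4.5672
V_final = 25.5 + 4.5672 = 30.0672
°P = 259 − 259/1.067 = 16.2634
cells = 1.23·30.0672·16.2634

601.4614 billion cells


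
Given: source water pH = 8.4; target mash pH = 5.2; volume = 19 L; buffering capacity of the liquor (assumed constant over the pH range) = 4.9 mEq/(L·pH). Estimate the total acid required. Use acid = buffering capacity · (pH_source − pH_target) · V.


acid = 4.9 · (8.4 − 5.2) · 19

297.9200 mEq


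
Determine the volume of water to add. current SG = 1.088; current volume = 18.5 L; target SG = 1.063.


V_water = V·((SG_curr − 1)/(SG_target − 1) − 1)
V_water = 18.5·((1.088 − 1)/(1.063 − 1) − 1)

7.3413 L


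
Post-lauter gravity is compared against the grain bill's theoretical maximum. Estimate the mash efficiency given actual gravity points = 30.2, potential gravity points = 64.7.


efficiency = actual / potential × 100
efficiency = 30.2 / 64.7 × 100

46.6770 %


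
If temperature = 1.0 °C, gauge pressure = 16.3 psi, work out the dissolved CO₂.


vols = (P + 14.695)·(0.01821 + 0.09011·e^(−0.04·T))
vols = (16.3 + 14.695)·(0.01821 + 0.09011·e^(−0.04·1.0))

3.2479 volumes


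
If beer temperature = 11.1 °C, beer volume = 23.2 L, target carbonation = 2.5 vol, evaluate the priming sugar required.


residual = 14.695·(0.01821 + 0.09011·e^(−0.04·T));  sugar = (target − residual)·4.0·V
residual = 14.695·(0.01821 + 0.09011·e^(−0.04·11.1)) = 1.1170
sugar = (2.5 − 1.1170)·4.0·23.2

128.3421 g


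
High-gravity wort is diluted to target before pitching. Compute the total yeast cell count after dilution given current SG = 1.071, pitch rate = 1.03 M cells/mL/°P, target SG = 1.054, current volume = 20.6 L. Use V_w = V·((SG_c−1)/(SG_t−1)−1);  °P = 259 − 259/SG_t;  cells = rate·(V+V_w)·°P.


V_w = 20.6·((1.071−1)/(1.054−1)−1) = 6.4852
V_final = 20.6 + 6.4852 = 27.0852
°P = 259 − 259/1.054 = 13.2694
cells = 1.03·27.0852·13.2694

370.1877 billion cells


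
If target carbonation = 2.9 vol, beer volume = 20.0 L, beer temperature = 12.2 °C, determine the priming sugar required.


residual = 14.695·(0.01821 + 0.09011·e^(−0.04·T));  sugar = (target − residual)·4.0·V
residual = 14.695·(0.01821 + 0.09011·e^(−0.04·12.2)) = 1.0804
sugar = (2.9 − 1.0804)·4.0·20.0

145.5649 g


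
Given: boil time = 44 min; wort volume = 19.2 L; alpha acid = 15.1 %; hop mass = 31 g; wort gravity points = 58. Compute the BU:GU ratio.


U = 1.65·0.000125^(GP/1000)·(1−e^(−0.04t))/4.15;  IBU = (α/100)·m·U·1000/V;  BU:GU = IBU/GP
U = 1.65·0.000125^(58/1000)·(1−e^(−0.04·44))/4.15 = 0.1955
IBU = (15.1/100)·31·0.1955·1000/19.2 = 47.6542
BU:GU = 47.6542/58

0.8216


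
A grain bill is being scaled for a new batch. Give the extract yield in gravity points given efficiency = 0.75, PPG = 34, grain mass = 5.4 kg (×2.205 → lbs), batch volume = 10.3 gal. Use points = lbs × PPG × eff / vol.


lbs = 5.4 × 2.205 = 11.9070
points = 11.9070 × 34 × 0.75 / 10.3

29.4785 points


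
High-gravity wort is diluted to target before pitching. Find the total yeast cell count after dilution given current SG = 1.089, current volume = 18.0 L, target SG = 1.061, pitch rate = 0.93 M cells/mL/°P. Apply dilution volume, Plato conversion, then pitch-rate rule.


V_w = V·((SG_c−1)/(SG_t−1)−1);  °P = 259 − 259/SG_t;  cells = rate·(V+V_w)·°P
V_w = 18.0·((1.089−1)/(1.061−1)−1) = 8.2623
V_final = 18.0 + 8.2623 = 26.2623
°P = 259 − 259/1.061 = 14.8907
cells = 0.93·26.2623·14.8907

363.6887 billion cells


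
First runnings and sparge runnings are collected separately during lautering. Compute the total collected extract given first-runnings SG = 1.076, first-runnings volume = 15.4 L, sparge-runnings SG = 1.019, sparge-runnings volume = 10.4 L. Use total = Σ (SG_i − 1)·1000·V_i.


first = (1.076 − 1)·1000·15.4 = 1170.4000
sparge = (1.019 − 1)·1000·10.4 = 197.6000
total = 1170.4000 + 197.6000

1368.0000 gravity·L


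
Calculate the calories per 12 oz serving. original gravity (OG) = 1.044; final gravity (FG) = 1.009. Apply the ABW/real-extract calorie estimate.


ABW = (OG−FG)·131.25·0.79/FG;  °P = 259 − 259/SG (for OG→OE and FG→AE);  RE = 0.1808·OE + 0.8192·AE;  Cal = (6.9·ABW + 4·(RE−0.1))·FG·3.55
ABW = (1.044 − 1.009)·131.25·0.79/1.009 = 3.5967
OE = 259 − 259/1.044 = 10.9157 °P
AE = 259 − 259/1.009 = 2.3102 °P
RE = 0.1808·10.9157 + 0.8192·2.3102 = 3.8661 °P
Cal = (6.9·3.5967 + 4·(3.8661−0.1))·1.009·3.55

142.8536 kcal


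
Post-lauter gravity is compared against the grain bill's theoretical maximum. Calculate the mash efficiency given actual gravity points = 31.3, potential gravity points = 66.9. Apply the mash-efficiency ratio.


efficiency = actual / potential × 100
efficiency = 31.3 / 66.9 × 100

46.7862 %


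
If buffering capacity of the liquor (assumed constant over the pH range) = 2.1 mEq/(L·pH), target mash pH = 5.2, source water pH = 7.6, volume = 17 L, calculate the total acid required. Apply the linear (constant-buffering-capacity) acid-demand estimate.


acid = buffering capacity · (pH_source − pH_target) · V
acid = 2.1 · (7.6 − 5.2) · 17

85.6800 mEq


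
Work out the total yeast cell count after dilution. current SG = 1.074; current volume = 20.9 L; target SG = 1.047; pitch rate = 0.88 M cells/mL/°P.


V_w = V·((SG_c−1)/(SG_t−1)−1);  °P = 259 − 259/SG_t;  cells = rate·(V+V_w)·°P
V_w = 20.9·((1.074−1)/(1.047−1)−1) = 12.0064
V_final = 20.9 + 12.0064 = 32.9064
°P = 259 − 259/1.047 = 11.6266
cells = 0.88·32.9064·11.6266

336.6772 billion cells


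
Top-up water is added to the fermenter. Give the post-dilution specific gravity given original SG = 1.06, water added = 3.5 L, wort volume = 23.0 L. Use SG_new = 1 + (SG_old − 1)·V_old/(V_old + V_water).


pts = (1.06 − 1)·1000·23.0/(23.0 + 3.5) = 52.0755
SG_new = 1 + 52.0755/1000

1.0521


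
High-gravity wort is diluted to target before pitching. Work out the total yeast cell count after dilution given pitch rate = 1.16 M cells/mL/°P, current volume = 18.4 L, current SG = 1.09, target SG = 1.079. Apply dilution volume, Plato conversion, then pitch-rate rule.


V_w = V·((SG_c−1)/(SG_t−1)−1);  °P = 259 − 259/SG_t;  cells = rate·(V+V_w)·°P
V_w = 18.4·((1.09−1)/(1.079−1)−1) = 2.5620
V_final = 18.4 + 2.5620 = 20.9620
°P = 259 − 259/1.079 = 18.9629
cells = 1.16·20.9620·18.9629

461.1016 billion cells


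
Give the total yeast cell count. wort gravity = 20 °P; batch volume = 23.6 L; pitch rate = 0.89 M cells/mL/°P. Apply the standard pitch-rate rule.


cells (billions) = rate · V_L · °P
cells = 0.89 · 23.6 · 20

420.0800 billion cells


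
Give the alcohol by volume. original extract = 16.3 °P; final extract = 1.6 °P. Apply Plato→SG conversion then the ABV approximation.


SG = 259/(259 − P);  ABV = (OG − FG)·131.25
OG = 259/(259 − 16.3) = 1.0672
FG = 259/(259 − 1.6) = 1.0062
ABV = (1.0672 − 1.0062)·131.25

7.9990 % ABV


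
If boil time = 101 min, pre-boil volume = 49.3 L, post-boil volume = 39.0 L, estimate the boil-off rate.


rate = (V_pre − V_post) / (t_min/60)
rate = (49.3 − 39.0) / (101/60)

6.1188 L/hr


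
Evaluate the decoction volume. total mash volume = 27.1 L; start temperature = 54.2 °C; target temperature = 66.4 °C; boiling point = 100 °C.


V_dec = V_total·(T_target − T_start)/(T_boil − T_start)
V_dec = 27.1·(66.4 − 54.2)/(100 − 54.2)

7.2188 L


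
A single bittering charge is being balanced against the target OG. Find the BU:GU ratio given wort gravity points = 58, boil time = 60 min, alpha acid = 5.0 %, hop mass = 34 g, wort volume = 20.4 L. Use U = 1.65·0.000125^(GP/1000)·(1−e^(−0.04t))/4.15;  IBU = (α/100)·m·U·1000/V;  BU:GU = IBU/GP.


U = 1.65·0.000125^(58/1000)·(1−e^(−0.04·60))/4.15 = 0.2147
IBU = (5.0/100)·34·0.2147·1000/20.4 = 17.8885
BU:GU = 17.8885/58

0.3084


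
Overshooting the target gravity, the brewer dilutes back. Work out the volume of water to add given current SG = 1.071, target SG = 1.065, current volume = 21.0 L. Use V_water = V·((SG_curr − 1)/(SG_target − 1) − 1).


V_water = 21.0·((1.071 − 1)/(1.065 − 1) − 1)

1.9385 L


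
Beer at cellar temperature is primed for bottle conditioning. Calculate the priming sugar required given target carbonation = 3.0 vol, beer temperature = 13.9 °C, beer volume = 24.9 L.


residual = 14.695·(0.01821 + 0.09011·e^(−0.04·T));  sugar = (target − residual)·4.0·V
residual = 14.695·(0.01821 + 0.09011·e^(−0.04·13.9)) = 1.0270
sugar = (3.0 − 1.0270)·4.0·24.9

196.5105 g


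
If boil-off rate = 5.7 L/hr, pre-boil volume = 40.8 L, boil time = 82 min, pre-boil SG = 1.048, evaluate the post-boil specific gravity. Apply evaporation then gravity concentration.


V_post = V_pre − rate·(t/60);  SG_post = 1 + (SG_pre−1)·V_pre/V_post
V_post = 40.8 − 5.7·(82/60) = 33.0100
SG_post = 1 + (1.048 − 1)·40.8/33.0100

1.0593


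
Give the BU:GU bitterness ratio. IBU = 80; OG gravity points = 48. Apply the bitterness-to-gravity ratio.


BU:GU = IBU / OG_points
BU:GU = 80 / 48

1.6667


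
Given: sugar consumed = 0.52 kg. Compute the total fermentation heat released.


Q = m_sugar · 590 kJ/kg
Q = 0.52 · 590

306.8000 kJ


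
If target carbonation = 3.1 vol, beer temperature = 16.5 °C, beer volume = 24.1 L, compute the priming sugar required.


residual = 14.695·(0.01821 + 0.09011·e^(−0.04·T));  sugar = (target − residual)·4.0·V
residual = 14.695·(0.01821 + 0.09011·e^(−0.04·16.5)) = 0.9520
sugar = (3.1 − 0.9520)·4.0·24.1

207.0679 g


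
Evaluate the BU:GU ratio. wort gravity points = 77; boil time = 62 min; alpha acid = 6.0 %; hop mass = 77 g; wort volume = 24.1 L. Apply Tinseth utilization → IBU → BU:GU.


U = 1.65·0.000125^(GP/1000)·(1−e^(−0.04t))/4.15;  IBU = (α/100)·m·U·1000/V;  BU:GU = IBU/GP
U = 1.65·0.000125^(77/1000)·(1−e^(−0.04·62))/4.15 = 0.1824
IBU = (6.0/100)·77·0.1824·1000/24.1 = 34.9575
BU:GU = 34.9575/77

0.4540


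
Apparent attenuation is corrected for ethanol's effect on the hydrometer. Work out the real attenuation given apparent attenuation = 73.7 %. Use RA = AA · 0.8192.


RA = 73.7 · 0.8192

60.3750 %


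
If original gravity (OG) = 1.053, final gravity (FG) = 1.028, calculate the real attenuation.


AA = (OG−FG)/(OG−1)·100;  RA = AA·0.8192
AA = (1.053 − 1.028)/(1.053 − 1)·100 = 47.1698
RA = 47.1698·0.8192

38.6415 %


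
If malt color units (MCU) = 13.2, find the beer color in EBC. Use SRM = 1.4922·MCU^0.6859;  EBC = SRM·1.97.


SRM = 1.4922·13.2^0.6859 = 8.7585
EBC = 8.7585·1.97

17.2542 EBC


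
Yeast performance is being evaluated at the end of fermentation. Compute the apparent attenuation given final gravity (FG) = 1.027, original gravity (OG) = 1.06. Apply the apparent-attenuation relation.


AA = (OG − FG)/(OG − 1) · 100
AA = (1.06 − 1.027)/(1.06 − 1) · 100

55.0000 %


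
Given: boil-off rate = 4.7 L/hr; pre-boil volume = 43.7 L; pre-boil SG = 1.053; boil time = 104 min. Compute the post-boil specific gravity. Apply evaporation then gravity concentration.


V_post = V_pre − rate·(t/60);  SG_post = 1 + (SG_pre−1)·V_pre/V_post
V_post = 43.7 − 4.7·(104/60) = 35.5533
SG_post = 1 + (1.053 − 1)·43.7/35.5533

1.0651


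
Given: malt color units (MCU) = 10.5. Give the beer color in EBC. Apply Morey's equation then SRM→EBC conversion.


SRM = 1.4922·MCU^0.6859;  EBC = SRM·1.97
SRM = 1.4922·10.5^0.6859 = 7.4862
EBC = 7.4862·1.97

14.7478 EBC


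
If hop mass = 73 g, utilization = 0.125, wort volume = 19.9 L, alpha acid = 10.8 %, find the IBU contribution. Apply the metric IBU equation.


IBU = (α/100)·mass·U·1000 / V
IBU = (10.8/100)·73·0.125·1000 / 19.9

49.5226 IBU


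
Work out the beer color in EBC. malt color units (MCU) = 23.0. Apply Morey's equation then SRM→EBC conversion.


SRM = 1.4922·MCU^0.6859;  EBC = SRM·1.97
SRM = 1.4922·23.0^0.6859 = 12.8185
EBC = 12.8185·1.97

25.2524 EBC


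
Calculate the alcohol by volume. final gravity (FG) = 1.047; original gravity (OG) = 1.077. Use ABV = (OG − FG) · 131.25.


ABV = (1.077 − 1.047) · 131.25

3.9375 % ABV


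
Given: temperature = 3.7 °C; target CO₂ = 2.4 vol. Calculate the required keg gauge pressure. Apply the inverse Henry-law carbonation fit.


psi = vols/(0.01821 + 0.09011·e^(−0.04·T)) − 14.695
psi = 2.4/(0.01821 + 0.09011·e^(−0.04·3.7)) − 14.695

10.3249 psi


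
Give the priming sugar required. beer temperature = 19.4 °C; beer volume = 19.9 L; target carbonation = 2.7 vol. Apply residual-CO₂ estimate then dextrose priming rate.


residual = 14.695·(0.01821 + 0.09011·e^(−0.04·T));  sugar = (target − residual)·4.0·V
residual = 14.695·(0.01821 + 0.09011·e^(−0.04·19.4)) = 0.8770
sugar = (2.7 − 0.8770)·4.0·19.9

145.1080 g


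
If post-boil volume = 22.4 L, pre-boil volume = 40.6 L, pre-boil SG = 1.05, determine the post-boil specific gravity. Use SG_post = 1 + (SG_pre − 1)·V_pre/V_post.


pts_pre = (1.05 − 1)·1000 = 50.0000
pts_post = 50.0000·40.6/22.4 = 90.6250
SG_post = 1 + 90.6250/1000

1.0906


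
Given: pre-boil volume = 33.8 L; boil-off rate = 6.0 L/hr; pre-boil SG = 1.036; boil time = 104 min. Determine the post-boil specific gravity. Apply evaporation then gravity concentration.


V_post = V_pre − rate·(t/60);  SG_post = 1 + (SG_pre−1)·V_pre/V_post
V_post = 33.8 − 6.0·(104/60) = 23.4000
SG_post = 1 + (1.036 − 1)·33.8/23.4000

1.0520


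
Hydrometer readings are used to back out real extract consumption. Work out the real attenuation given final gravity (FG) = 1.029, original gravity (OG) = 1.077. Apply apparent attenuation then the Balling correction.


AA = (OG−FG)/(OG−1)·100;  RA = AA·0.8192
AA = (1.077 − 1.029)/(1.077 − 1)·100 = 62.3377
RA = 62.3377·0.8192

51.0670 %


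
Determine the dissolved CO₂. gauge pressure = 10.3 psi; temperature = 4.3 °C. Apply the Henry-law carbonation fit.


vols = (P + 14.695)·(0.01821 + 0.09011·e^(−0.04·T))
vols = (10.3 + 14.695)·(0.01821 + 0.09011·e^(−0.04·4.3))

2.3515 volumes


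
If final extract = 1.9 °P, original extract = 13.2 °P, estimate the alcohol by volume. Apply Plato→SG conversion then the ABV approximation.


SG = 259/(259 − P);  ABV = (OG − FG)·131.25
OG = 259/(259 − 13.2) = 1.0537
FG = 259/(259 − 1.9) = 1.0074
ABV = (1.0537 − 1.0074)·131.25

6.0785 % ABV


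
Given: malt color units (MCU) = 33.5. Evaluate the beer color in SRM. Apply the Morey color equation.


SRM = 1.4922 · MCU^0.6859
SRM = 1.4922 · 33.5^0.6859

16.5903 SRM


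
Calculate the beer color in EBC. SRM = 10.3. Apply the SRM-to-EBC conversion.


EBC = SRM · 1.97
EBC = 10.3 · 1.97

20.2910 EBC


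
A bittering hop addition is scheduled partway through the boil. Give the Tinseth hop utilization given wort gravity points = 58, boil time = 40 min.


U = 1.65·0.000125^(GP/1000) · (1 − e^(−0.04·t))/4.15
bigness = 1.65·0.000125^(58/1000) = 0.9797
boil_factor = (1 − e^(−0.04·40))/4.15 = 0.1923
U = 0.9797 · 0.1923

0.1884


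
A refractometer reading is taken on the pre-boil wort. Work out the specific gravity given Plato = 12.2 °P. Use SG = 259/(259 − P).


SG = 259/(259 − 12.2)

1.0494


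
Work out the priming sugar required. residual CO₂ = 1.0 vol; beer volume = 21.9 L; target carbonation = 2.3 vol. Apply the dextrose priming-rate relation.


sugar = (target − residual)·4.0·V
sugar = (2.3 − 1.0)·4.0·21.9

113.8800 g


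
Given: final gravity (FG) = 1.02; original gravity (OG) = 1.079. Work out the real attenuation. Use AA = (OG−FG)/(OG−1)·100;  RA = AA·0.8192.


AA = (1.079 − 1.02)/(1.079 − 1)·100 = 74.6835
RA = 74.6835·0.8192

61.1808 %


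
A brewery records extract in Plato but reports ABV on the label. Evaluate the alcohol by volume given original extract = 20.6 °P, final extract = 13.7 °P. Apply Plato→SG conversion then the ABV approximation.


SG = 259/(259 − P);  ABV = (OG − FG)·131.25
OG = 259/(259 − 20.6) = 1.0864
FG = 259/(259 − 13.7) = 1.0558
ABV = (1.0864 − 1.0558)·131.25

4.0109 % ABV


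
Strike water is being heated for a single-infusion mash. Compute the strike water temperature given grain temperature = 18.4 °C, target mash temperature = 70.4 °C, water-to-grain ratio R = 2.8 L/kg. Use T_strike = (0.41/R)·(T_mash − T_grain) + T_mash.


T_strike = (0.41/2.8)·(70.4 − 18.4) + 70.4

78.0143 °C


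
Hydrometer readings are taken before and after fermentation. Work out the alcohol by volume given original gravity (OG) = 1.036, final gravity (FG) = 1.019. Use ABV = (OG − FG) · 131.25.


ABV = (1.036 − 1.019) · 131.25

2.2313 % ABV


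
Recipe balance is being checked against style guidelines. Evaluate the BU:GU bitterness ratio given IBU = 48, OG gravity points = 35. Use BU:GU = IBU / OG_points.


BU:GU = 48 / 35

1.3714


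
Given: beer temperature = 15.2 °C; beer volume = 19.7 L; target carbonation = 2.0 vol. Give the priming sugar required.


residual = 14.695·(0.01821 + 0.09011·e^(−0.04·T));  sugar = (target − residual)·4.0·V
residual = 14.695·(0.01821 + 0.09011·e^(−0.04·15.2)) = 0.9885
sugar = (2.0 − 0.9885)·4.0·19.7

79.7044 g


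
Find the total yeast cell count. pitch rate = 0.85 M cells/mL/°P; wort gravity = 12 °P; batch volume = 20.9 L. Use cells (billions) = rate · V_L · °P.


cells = 0.85 · 20.9 · 12

213.1800 billion cells


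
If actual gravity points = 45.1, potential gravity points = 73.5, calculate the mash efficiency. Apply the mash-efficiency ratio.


efficiency = actual / potential × 100
efficiency = 45.1 / 73.5 × 100

61.3605 %


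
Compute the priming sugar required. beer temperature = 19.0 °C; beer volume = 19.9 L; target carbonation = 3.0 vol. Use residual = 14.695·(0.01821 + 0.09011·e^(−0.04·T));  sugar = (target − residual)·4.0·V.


residual = 14.695·(0.01821 + 0.09011·e^(−0.04·19.0)) = 0.8869
sugar = (3.0 − 0.8869)·4.0·19.9

168.2056 g


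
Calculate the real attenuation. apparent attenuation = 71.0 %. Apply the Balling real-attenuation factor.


RA = AA · 0.8192
RA = 71.0 · 0.8192

58.1632 %


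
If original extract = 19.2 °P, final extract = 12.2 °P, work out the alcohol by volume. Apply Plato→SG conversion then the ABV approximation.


SG = 259/(259 − P);  ABV = (OG − FG)·131.25
OG = 259/(259 − 19.2) = 1.0801
FG = 259/(259 − 12.2) = 1.0494
ABV = (1.0801 − 1.0494)·131.25

4.0207 % ABV


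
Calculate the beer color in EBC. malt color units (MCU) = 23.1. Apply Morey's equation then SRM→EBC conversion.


SRM = 1.4922·MCU^0.6859;  EBC = SRM·1.97
SRM = 1.4922·23.1^0.6859 = 12.8567
EBC = 12.8567·1.97

25.3276 EBC


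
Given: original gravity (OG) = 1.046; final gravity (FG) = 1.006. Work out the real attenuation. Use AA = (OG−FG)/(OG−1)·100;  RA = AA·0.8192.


AA = (1.046 − 1.006)/(1.046 − 1)·100 = 86.9565
RA = 86.9565·0.8192

71.2348 %


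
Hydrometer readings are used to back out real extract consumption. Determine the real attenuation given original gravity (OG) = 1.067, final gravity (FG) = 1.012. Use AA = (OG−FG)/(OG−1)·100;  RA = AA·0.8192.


AA = (1.067 − 1.012)/(1.067 − 1)·100 = 82.0896
RA = 82.0896·0.8192

67.2478 %


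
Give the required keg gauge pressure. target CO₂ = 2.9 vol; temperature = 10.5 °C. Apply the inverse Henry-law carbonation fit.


psi = vols/(0.01821 + 0.09011·e^(−0.04·T)) − 14.695
psi = 2.9/(0.01821 + 0.09011·e^(−0.04·10.5)) − 14.695

22.7647 psi


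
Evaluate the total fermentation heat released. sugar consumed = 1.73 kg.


Q = m_sugar · 590 kJ/kg
Q = 1.73 · 590

1020.7000 kJ


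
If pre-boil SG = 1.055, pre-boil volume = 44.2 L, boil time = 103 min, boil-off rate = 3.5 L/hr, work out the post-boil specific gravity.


V_post = V_pre − rate·(t/60);  SG_post = 1 + (SG_pre−1)·V_pre/V_post
V_post = 44.2 − 3.5·(103/60) = 38.1917
SG_post = 1 + (1.055 − 1)·44.2/38.1917

1.0637


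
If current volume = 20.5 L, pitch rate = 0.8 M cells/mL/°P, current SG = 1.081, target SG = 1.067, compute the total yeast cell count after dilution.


V_w = V·((SG_c−1)/(SG_t−1)−1);  °P = 259 − 259/SG_t;  cells = rate·(V+V_w)·°P
V_w = 20.5·((1.081−1)/(1.067−1)−1) = 4.2836
V_final = 20.5 + 4.2836 = 24.7836
°P = 259 − 259/1.067 = 16.2634
cells = 0.8·24.7836·16.2634

322.4514 billion cells


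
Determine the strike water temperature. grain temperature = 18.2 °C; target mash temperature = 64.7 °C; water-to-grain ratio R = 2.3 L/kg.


T_strike = (0.41/R)·(T_mash − T_grain) + T_mash
T_strike = (0.41/2.3)·(64.7 − 18.2) + 64.7

72.9891 °C


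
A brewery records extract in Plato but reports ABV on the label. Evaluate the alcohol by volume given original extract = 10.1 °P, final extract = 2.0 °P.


SG = 259/(259 − P);  ABV = (OG − FG)·131.25
OG = 259/(259 − 10.1) = 1.0406
FG = 259/(259 − 2.0) = 1.0078
ABV = (1.0406 − 1.0078)·131.25

4.3045 % ABV


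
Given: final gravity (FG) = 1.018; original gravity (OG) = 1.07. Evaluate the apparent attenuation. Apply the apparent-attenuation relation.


AA = (OG − FG)/(OG − 1) · 100
AA = (1.07 − 1.018)/(1.07 − 1) · 100

74.2857 %


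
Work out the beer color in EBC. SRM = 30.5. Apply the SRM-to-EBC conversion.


EBC = SRM · 1.97
EBC = 30.5 · 1.97

60.0850 EBC


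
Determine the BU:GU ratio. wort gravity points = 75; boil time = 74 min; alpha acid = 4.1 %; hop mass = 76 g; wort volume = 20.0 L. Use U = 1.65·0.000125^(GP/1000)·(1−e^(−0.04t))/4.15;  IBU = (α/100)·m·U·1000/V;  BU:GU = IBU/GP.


U = 1.65·0.000125^(75/1000)·(1−e^(−0.04·74))/4.15 = 0.1921
IBU = (4.1/100)·76·0.1921·1000/20.0 = 29.9339
BU:GU = 29.9339/75

0.3991


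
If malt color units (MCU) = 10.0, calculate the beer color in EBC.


SRM = 1.4922·MCU^0.6859;  EBC = SRM·1.97
SRM = 1.4922·10.0^0.6859 = 7.2398
EBC = 7.2398·1.97

14.2624 EBC


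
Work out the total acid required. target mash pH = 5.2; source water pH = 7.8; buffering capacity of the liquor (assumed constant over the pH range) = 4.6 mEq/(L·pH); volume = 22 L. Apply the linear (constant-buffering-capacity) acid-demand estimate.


acid = buffering capacity · (pH_source − pH_target) · V
acid = 4.6 · (7.8 − 5.2) · 22

263.1200 mEq


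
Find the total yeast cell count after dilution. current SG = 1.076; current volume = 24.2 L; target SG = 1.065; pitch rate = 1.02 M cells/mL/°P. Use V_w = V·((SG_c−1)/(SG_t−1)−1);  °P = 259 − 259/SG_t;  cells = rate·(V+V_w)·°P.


V_w = 24.2·((1.076−1)/(1.065−1)−1) = 4.0954
V_final = 24.2 + 4.0954 = 28.2954
°P = 259 − 259/1.065 = 15.8075
cells = 1.02·28.2954·15.8075

456.2252 billion cells


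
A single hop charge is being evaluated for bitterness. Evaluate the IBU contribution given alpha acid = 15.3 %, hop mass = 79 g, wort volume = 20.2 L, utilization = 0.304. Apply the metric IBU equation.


IBU = (α/100)·mass·U·1000 / V
IBU = (15.3/100)·79·0.304·1000 / 20.2

181.9034 IBU


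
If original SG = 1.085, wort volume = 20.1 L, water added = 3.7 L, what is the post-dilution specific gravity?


SG_new = 1 + (SG_old − 1)·V_old/(V_old + V_water)
pts = (1.085 − 1)·1000·20.1/(20.1 + 3.7) = 71.7857
SG_new = 1 + 71.7857/1000

1.0718


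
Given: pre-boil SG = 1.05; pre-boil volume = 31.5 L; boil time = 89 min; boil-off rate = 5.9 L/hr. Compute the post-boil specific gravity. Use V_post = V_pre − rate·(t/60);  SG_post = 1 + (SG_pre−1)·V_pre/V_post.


V_post = 31.5 − 5.9·(89/60) = 22.7483
SG_post = 1 + (1.05 − 1)·31.5/22.7483

1.0692


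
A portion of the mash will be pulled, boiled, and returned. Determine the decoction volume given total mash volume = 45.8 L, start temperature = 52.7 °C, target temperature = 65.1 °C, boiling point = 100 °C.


V_dec = V_total·(T_target − T_start)/(T_boil − T_start)
V_dec = 45.8·(65.1 − 52.7)/(100 − 52.7)

12.0068 L


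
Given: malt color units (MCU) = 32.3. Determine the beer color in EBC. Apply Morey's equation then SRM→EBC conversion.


SRM = 1.4922·MCU^0.6859;  EBC = SRM·1.97
SRM = 1.4922·32.3^0.6859 = 16.1804
EBC = 16.1804·1.97

31.8754 EBC


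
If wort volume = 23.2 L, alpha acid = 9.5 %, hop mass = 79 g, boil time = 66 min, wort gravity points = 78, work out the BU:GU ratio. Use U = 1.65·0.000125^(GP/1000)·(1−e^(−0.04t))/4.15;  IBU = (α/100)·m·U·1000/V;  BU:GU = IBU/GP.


U = 1.65·0.000125^(78/1000)·(1−e^(−0.04·66))/4.15 = 0.1832
IBU = (9.5/100)·79·0.1832·1000/23.2 = 59.2522
BU:GU = 59.2522/78

0.7596


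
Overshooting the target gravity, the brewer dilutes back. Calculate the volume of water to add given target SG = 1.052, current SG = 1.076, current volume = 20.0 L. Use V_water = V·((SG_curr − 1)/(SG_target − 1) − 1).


V_water = 20.0·((1.076 − 1)/(1.052 − 1) − 1)

9.2308 L


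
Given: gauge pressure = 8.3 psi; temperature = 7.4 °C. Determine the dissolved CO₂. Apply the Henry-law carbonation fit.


vols = (P + 14.695)·(0.01821 + 0.09011·e^(−0.04·T))
vols = (8.3 + 14.695)·(0.01821 + 0.09011·e^(−0.04·7.4))

1.9599 volumes


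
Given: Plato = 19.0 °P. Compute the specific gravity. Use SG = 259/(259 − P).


SG = 259/(259 − 19.0)

1.0792


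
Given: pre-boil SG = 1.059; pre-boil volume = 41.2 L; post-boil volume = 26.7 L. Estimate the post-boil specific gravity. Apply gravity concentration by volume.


SG_post = 1 + (SG_pre − 1)·V_pre/V_post
pts_pre = (1.059 − 1)·1000 = 59.0000
pts_post = 59.0000·41.2/26.7 = 91.0412
SG_post = 1 + 91.0412/1000

1.0910


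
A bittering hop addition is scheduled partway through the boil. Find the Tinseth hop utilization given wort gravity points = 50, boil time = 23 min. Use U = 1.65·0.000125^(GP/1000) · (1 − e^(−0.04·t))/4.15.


bigness = 1.65·0.000125^(50/1000) = 1.0528
boil_factor = (1 − e^(−0.04·23))/4.15 = 0.1449
U = 1.0528 · 0.1449

0.1526


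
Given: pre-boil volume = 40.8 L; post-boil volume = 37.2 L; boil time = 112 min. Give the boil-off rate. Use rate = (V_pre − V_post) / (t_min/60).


rate = (40.8 − 37.2) / (112/60)

1.9286 L/hr


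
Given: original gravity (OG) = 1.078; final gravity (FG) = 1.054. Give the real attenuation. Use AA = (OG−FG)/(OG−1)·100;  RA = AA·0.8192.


AA = (1.078 − 1.054)/(1.078 − 1)·100 = 30.7692
RA = 30.7692·0.8192

25.2062 %


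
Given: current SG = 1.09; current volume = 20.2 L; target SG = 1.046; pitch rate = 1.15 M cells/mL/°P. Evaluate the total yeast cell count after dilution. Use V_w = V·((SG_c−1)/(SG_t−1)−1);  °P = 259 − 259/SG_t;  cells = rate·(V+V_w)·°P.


V_w = 20.2·((1.09−1)/(1.046−1)−1) = 19.3217
V_final = 20.2 + 19.3217 = 39.5217
°P = 259 − 259/1.046 = 11.3901
cells = 1.15·39.5217·11.3901

517.6781 billion cells


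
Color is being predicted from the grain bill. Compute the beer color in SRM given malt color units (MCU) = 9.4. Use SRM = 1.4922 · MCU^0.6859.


SRM = 1.4922 · 9.4^0.6859

6.9390 SRM


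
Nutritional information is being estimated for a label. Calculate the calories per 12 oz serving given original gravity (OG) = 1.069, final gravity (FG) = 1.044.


ABW = (OG−FG)·131.25·0.79/FG;  °P = 259 − 259/SG (for OG→OE and FG→AE);  RE = 0.1808·OE + 0.8192·AE;  Cal = (6.9·ABW + 4·(RE−0.1))·FG·3.55
ABW = (1.069 − 1.044)·131.25·0.79/1.044 = 2.4829
OE = 259 − 259/1.069 = 16.7175 °P
AE = 259 − 259/1.044 = 10.9157 °P
RE = 0.1808·16.7175 + 0.8192·10.9157 = 11.9647 °P
Cal = (6.9·2.4829 + 4·(11.9647−0.1))·1.044·3.55

239.3870 kcal


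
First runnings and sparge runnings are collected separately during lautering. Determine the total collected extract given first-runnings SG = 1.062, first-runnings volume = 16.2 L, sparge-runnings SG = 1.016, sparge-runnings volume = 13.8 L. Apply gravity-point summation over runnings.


total = Σ (SG_i − 1)·1000·V_i
first = (1.062 − 1)·1000·16.2 = 1004.4000
sparge = (1.016 − 1)·1000·13.8 = 220.8000
total = 1004.4000 + 220.8000

1225.2000 gravity·L


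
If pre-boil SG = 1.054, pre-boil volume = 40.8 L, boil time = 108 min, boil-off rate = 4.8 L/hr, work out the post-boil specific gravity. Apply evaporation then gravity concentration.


V_post = V_pre − rate·(t/60);  SG_post = 1 + (SG_pre−1)·V_pre/V_post
V_post = 40.8 − 4.8·(108/60) = 32.1600
SG_post = 1 + (1.054 − 1)·40.8/32.1600

1.0685


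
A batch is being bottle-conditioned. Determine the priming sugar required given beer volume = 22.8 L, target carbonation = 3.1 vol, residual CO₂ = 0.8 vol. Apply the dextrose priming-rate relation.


sugar = (target − residual)·4.0·V
sugar = (3.1 − 0.8)·4.0·22.8

209.7600 g


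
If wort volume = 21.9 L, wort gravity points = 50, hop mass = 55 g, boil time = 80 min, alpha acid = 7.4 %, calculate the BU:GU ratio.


U = 1.65·0.000125^(GP/1000)·(1−e^(−0.04t))/4.15;  IBU = (α/100)·m·U·1000/V;  BU:GU = IBU/GP
U = 1.65·0.000125^(50/1000)·(1−e^(−0.04·80))/4.15 = 0.2433
IBU = (7.4/100)·55·0.2433·1000/21.9 = 45.2228
BU:GU = 45.2228/50

0.9045


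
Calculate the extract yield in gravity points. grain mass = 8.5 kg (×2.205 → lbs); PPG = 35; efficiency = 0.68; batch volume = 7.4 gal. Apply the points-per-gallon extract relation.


points = lbs × PPG × eff / vol
lbs = 8.5 × 2.205 = 18.7425
points = 18.7425 × 35 × 0.68 / 7.4

60.2799 points


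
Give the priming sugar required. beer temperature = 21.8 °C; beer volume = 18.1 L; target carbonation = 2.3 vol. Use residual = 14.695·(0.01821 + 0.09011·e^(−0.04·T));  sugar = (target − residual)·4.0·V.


residual = 14.695·(0.01821 + 0.09011·e^(−0.04·21.8)) = 0.8212
sugar = (2.3 − 0.8212)·4.0·18.1

107.0616 g


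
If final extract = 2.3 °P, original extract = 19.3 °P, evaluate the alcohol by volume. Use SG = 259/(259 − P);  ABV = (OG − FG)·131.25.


OG = 259/(259 − 19.3) = 1.0805
FG = 259/(259 − 2.3) = 1.0090
ABV = (1.0805 − 1.0090)·131.25

9.3919 % ABV


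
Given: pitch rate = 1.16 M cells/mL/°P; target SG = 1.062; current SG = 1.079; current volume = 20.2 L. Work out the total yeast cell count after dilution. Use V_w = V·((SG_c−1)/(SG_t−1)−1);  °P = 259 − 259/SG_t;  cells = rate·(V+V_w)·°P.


V_w = 20.2·((1.079−1)/(1.062−1)−1) = 5.5387
V_final = 20.2 + 5.5387 = 25.7387
°P = 259 − 259/1.062 = 15.1205
cells = 1.16·25.7387·15.1205

451.4521 billion cells


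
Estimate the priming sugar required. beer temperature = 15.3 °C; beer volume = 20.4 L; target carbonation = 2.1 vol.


residual = 14.695·(0.01821 + 0.09011·e^(−0.04·T));  sugar = (target − residual)·4.0·V
residual = 14.695·(0.01821 + 0.09011·e^(−0.04·15.3)) = 0.9856
sugar = (2.1 − 0.9856)·4.0·20.4

90.9313 g


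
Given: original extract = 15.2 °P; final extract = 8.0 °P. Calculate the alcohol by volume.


SG = 259/(259 − P);  ABV = (OG − FG)·131.25
OG = 259/(259 − 15.2) = 1.0623
FG = 259/(259 − 8.0) = 1.0319
ABV = (1.0623 − 1.0319)·131.25

3.9997 % ABV


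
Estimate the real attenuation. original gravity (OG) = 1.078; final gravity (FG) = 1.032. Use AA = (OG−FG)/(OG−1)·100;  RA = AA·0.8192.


AA = (1.078 − 1.032)/(1.078 − 1)·100 = 58.9744
RA = 58.9744·0.8192

48.3118 %


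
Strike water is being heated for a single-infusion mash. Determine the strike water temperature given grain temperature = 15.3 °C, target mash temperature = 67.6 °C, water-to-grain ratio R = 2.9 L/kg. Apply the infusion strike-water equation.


T_strike = (0.41/R)·(T_mash − T_grain) + T_mash
T_strike = (0.41/2.9)·(67.6 − 15.3) + 67.6

74.9941 °C


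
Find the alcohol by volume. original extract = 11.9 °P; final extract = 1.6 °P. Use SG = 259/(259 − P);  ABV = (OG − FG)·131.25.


OG = 259/(259 − 11.9) = 1.0482
FG = 259/(259 − 1.6) = 1.0062
ABV = (1.0482 − 1.0062)·131.25

5.5050 % ABV


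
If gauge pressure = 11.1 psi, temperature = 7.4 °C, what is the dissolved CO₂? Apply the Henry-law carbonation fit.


vols = (P + 14.695)·(0.01821 + 0.09011·e^(−0.04·T))
vols = (11.1 + 14.695)·(0.01821 + 0.09011·e^(−0.04·7.4))

2.1986 volumes


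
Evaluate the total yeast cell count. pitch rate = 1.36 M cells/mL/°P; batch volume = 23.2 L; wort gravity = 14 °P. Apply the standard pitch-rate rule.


cells (billions) = rate · V_L · °P
cells = 1.36 · 23.2 · 14

441.7280 billion cells
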